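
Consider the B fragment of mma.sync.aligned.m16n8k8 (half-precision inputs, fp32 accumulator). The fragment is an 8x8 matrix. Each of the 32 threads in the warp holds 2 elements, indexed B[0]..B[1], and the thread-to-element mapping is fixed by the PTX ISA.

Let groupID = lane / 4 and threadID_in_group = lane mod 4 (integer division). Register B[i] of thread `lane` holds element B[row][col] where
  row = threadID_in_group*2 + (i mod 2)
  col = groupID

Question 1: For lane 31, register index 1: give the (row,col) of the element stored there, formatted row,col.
7,7

31: grp=7,tig=3
[1] (3*2+1,7) = (7,7)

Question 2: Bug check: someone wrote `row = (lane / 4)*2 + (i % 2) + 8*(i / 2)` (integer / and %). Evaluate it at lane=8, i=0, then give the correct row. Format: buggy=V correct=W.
buggy=4 correct=0

`(lane / 4)*2 + (i % 2) + 8*(i / 2)`[8,0]→4
L=8→G=8>>2=2, T=8&3=0
[0]→row 0·2+0=0  col G=2
row: 4 vs 0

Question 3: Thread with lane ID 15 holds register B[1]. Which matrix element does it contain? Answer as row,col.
lane 15: g=3 (15/4), t=3 (15%4)
i=1: r=3*2+1=7, c=g=3

7,3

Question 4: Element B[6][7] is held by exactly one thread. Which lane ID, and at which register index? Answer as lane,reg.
c=7⇒gr=7  r=6⇒th=3,odd=0
L=7*4+3=31  i=0=0

31,0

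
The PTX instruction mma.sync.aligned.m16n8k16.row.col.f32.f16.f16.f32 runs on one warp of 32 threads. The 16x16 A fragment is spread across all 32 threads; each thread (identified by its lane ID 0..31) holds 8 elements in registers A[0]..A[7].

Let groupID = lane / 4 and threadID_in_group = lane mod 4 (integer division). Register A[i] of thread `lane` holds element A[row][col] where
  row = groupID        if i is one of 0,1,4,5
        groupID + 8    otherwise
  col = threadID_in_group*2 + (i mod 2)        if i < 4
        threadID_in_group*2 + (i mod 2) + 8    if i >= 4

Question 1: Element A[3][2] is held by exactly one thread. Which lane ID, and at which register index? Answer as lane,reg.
13,0

r=3→G=3,rhi=0  c=2→chi=0,T=1,p=0
L=3*4+1=13  i=0*4+0*2+0=0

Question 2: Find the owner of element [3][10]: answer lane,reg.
r=3->g=3,rb=0  c=10->cb=1,t=1,b0=0
L=3*4+1=13  i=1*4+0*2+0=4

13,4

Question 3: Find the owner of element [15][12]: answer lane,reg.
30,6

r:15=>grp=7,rB=1  c:12=>cB=1,tig=2,lo=0
L=7*4+2=30  i=1*4+1*2+0=6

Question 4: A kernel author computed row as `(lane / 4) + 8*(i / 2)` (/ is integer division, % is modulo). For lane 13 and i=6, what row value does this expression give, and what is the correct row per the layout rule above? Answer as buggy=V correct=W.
`(lane / 4) + 8*(i / 2)`[13,6]->27
lane 13: g=3 (13/4), t=1 (13%4)
i=6: r=3+8=11, c=1*2+0+8=10
row: 27 vs 11

buggy=27 correct=11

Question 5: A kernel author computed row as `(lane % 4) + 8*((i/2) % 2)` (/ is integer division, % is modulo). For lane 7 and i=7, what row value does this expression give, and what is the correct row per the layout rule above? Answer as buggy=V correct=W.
`(lane % 4) + 8*((i/2) % 2)`[7,7]⇒11
L=7⇒gr=7>>2=1, th=7&3=3
[7]⇒row 1+8=9  col 3·2+1+8=15
row: 11 vs 9

buggy=11 correct=9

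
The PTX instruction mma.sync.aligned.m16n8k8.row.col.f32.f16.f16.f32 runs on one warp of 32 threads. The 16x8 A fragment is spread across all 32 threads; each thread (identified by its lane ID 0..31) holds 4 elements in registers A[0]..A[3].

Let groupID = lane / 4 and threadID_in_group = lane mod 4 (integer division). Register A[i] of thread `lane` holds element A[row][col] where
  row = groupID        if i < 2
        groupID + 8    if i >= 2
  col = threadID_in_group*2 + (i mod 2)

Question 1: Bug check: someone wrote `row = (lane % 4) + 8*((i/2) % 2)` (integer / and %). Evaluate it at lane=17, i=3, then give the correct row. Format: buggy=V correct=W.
`(lane % 4) + 8*((i/2) % 2)`[17,3]→9
lane 17→17/4=4, 17 mod 4=1
i=3  r:4+8→12  c:2·1+1→3
row: 9 vs 12

buggy=9 correct=12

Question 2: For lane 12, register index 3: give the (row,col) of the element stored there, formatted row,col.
11,1

L=12=>grp=12>>2=3, tig=12&3=0
[3]=>row 3+8=11  col 0·2+1=1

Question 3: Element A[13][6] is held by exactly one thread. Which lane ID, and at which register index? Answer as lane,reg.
r=13⇒gr=5,Rb=1  c=6⇒th=3,odd=0
L=5*4+3=23  i=1*2+0=2

23,2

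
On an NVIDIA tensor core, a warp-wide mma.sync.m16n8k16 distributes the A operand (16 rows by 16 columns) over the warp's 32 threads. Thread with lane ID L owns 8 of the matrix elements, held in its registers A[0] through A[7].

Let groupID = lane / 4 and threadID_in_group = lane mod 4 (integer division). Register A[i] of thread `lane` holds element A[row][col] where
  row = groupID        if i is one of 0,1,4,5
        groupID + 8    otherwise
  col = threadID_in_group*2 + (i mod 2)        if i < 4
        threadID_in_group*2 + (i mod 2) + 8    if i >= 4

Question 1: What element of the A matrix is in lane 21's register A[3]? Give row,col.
13,3

lane 21->21/4=5, 21 mod 4=1
i=3  r:5+8->13  c:2·1+1+0->3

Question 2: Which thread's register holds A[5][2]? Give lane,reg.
r: 5->gid=5,r8=0  c: 2->c8=0,tid=1,i&1=0
L=5*4+1=21  i=0*4+0*2+0=0

21,0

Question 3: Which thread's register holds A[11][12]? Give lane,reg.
14,6

r=11->g=3,rb=1  c=12->cb=1,t=2,b0=0
L=3*4+2=14  i=1*4+1*2+0=6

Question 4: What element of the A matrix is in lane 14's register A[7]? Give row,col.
lane 14->14/4=3, 14 mod 4=2
i=7  r:3+8->11  c:2·2+1+8->13

11,13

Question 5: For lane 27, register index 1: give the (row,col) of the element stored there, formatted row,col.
lane 27: grp=6 (27/4), tig=3 (27%4)
i=1: r=6+0=6, c=3*2+1+0=7

6,7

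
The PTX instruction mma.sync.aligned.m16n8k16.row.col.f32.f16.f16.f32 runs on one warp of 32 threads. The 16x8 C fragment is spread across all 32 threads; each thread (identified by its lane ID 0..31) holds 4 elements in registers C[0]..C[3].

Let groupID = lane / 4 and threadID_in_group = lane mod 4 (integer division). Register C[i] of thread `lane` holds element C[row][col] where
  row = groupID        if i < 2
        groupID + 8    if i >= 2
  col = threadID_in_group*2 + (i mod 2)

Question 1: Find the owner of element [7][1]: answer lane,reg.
r=7→G=7,rhi=0  c=1→T=0,p=1
L=7*4+0=28  i=0*2+1=1

28,1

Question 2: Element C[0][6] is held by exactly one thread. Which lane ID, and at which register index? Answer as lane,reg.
r=0→G=0,rhi=0  c=6→T=3,p=0
L=0*4+3=3  i=0*2+0=0

3,0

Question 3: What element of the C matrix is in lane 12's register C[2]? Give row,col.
11,0

12: gr=3,th=0
[2] (3+8,0*2+0) = (11,0)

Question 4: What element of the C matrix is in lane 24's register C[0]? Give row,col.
lane 24->24/4=6, 24 mod 4=0
i=0  r:6+0->6  c:2·0+0->0

6,0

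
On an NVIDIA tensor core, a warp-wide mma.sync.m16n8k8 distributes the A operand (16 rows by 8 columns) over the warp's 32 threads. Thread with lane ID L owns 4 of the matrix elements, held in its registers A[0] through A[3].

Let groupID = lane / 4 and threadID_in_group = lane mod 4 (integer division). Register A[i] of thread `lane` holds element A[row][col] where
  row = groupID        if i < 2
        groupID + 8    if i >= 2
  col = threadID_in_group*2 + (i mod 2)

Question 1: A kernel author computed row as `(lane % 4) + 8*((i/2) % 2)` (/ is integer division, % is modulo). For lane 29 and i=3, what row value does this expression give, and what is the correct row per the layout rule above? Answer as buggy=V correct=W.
buggy=9 correct=15

`(lane % 4) + 8*((i/2) % 2)`[29,3]->9
29: gid=7,tid=1
[3] (7+8,1*2+1) = (15,3)
row: 9 vs 15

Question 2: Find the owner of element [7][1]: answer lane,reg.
28,1

r=7->g=7,rb=0  c=1->t=0,b0=1
L=7*4+0=28  i=0*2+1=1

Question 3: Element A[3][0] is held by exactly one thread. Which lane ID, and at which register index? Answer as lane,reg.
r=3->g=3,rb=0  c=0->t=0,b0=0
L=3*4+0=12  i=0*2+0=0

12,0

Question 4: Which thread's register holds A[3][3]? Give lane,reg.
r=3⇒gr=3,Rb=0  c=3⇒th=1,odd=1
L=3*4+1=13  i=0*2+1=1

13,1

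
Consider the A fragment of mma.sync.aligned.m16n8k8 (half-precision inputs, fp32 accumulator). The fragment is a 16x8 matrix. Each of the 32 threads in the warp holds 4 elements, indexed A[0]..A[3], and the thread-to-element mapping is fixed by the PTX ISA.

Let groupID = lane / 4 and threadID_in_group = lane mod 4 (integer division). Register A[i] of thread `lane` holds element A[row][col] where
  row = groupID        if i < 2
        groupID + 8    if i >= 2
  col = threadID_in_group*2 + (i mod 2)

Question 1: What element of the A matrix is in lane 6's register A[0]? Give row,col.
lane 6->6/4=1, 6 mod 4=2
i=0  r:1+0->1  c:2·2+0->4

1,4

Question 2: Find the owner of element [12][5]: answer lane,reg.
r=12→G=4,rhi=1  c=5→T=2,p=1
L=4*4+2=18  i=1*2+1=3

18,3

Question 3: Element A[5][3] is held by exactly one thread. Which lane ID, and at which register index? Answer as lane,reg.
r=5→G=5,rhi=0  c=3→T=1,p=1
L=5*4+1=21  i=0*2+1=1

21,1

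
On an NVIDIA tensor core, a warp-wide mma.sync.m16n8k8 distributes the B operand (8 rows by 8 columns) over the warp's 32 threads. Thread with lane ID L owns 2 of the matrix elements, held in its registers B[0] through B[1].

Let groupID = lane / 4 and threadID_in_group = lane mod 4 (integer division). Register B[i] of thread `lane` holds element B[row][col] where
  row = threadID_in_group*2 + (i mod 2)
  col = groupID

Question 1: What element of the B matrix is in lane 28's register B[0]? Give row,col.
0,7

lane 28->28/4=7, 28 mod 4=0
i=0  r:2·0+0->0  c:7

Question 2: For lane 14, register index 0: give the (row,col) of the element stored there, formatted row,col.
4,3

14: gid=3,tid=2
[0] (2*2+0,3) = (4,3)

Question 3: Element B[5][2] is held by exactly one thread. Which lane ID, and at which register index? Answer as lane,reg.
10,1

c=2→G=2  r=5→T=2,p=1
L=2*4+2=10  i=1=1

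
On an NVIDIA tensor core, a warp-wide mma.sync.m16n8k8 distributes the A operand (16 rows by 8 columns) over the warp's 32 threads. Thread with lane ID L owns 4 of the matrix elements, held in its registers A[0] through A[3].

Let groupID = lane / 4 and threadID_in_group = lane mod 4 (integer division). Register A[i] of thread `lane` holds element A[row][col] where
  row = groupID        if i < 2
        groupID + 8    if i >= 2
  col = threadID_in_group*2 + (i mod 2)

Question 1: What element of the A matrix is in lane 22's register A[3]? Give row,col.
13,5

lane 22: g=5 (22/4), t=2 (22%4)
i=3: r=5+8=13, c=2*2+1=5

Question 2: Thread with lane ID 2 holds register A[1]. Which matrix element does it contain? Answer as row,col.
2: gid=0,tid=2
[1] (0+0,2*2+1) = (0,5)

0,5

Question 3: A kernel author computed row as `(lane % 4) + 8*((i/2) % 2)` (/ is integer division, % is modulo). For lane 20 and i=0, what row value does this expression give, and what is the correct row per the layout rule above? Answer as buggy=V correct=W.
`(lane % 4) + 8*((i/2) % 2)`[20,0]->0
lane 20: g=5 (20/4), t=0 (20%4)
i=0: r=5+0=5, c=0*2+0=0
row: 0 vs 5

buggy=0 correct=5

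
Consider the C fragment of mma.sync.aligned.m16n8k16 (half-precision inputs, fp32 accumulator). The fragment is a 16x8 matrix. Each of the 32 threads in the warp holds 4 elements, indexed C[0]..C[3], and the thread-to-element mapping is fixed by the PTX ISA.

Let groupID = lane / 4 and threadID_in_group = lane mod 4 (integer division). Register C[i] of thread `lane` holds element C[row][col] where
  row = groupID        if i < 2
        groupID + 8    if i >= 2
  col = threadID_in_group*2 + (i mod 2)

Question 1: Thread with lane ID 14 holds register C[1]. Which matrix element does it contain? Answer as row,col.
14: g=3,t=2
[1] (3+0,2*2+1) = (3,5)

3,5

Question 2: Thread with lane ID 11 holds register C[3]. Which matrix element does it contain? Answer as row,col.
10,7

lane 11: g=2 (11/4), t=3 (11%4)
i=3: r=2+8=10, c=3*2+1=7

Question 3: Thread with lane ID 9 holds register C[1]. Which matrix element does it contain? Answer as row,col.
L=9⇒gr=9>>2=2, th=9&3=1
[1]⇒row 2+0=2  col 1·2+1=3

2,3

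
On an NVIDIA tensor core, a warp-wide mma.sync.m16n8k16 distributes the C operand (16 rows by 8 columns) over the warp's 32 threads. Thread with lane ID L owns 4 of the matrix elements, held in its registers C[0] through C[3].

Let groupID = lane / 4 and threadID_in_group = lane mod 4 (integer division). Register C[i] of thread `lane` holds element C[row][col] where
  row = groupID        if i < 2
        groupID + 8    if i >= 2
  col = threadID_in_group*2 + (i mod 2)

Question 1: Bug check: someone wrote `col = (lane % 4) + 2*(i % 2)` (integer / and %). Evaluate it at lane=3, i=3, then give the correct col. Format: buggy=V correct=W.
buggy=5 correct=7

`(lane % 4) + 2*(i % 2)`[3,3]→5
lane 3: G=0 (3/4), T=3 (3%4)
i=3: r=0+8=8, c=3*2+1=7
col: 5 vs 7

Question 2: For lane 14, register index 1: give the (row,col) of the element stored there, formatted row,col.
3,5

L=14→G=14>>2=3, T=14&3=2
[1]→row 3+0=3  col 2·2+1=5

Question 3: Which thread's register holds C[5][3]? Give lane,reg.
r: 5->gid=5,r8=0  c: 3->tid=1,i&1=1
L=5*4+1=21  i=0*2+1=1

21,1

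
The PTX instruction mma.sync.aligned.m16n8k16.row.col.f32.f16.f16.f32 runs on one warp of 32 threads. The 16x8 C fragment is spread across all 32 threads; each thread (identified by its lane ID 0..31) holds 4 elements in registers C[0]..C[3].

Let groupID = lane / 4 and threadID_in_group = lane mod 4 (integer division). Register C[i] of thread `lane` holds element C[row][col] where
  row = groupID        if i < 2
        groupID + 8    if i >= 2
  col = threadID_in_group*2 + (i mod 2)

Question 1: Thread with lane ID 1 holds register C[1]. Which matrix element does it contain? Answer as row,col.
0,3

1: gr=0,th=1
[1] (0+0,1*2+1) = (0,3)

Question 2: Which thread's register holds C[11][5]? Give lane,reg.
r=11->g=3,rb=1  c=5->t=2,b0=1
L=3*4+2=14  i=1*2+1=3

14,3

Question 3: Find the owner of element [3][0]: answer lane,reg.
r:3=>grp=3,rB=0  c:0=>tig=0,lo=0
L=3*4+0=12  i=0*2+0=0

12,0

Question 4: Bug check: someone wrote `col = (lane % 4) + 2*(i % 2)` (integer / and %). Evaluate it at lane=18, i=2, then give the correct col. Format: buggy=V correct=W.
buggy=2 correct=4

`(lane % 4) + 2*(i % 2)`[18,2]->2
18: gid=4,tid=2
[2] (4+8,2*2+0) = (12,4)
col: 2 vs 4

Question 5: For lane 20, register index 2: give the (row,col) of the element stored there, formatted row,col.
13,0

20: grp=5,tig=0
[2] (5+8,0*2+0) = (13,0)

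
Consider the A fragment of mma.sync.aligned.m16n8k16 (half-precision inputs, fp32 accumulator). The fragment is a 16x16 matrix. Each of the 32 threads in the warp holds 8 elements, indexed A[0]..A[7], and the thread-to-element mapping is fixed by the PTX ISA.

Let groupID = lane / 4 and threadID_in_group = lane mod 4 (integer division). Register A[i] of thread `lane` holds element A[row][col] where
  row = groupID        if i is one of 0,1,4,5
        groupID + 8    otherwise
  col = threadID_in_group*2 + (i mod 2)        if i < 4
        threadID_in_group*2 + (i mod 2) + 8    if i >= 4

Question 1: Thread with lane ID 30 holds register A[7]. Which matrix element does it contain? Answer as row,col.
30: gid=7,tid=2
[7] (7+8,2*2+1+8) = (15,13)

15,13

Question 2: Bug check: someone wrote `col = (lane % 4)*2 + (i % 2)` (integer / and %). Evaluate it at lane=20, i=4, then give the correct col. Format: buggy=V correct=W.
`(lane % 4)*2 + (i % 2)`[20,4]=>0
lane 20: grp=5 (20/4), tig=0 (20%4)
i=4: r=5+0=5, c=0*2+0+8=8
col: 0 vs 8

buggy=0 correct=8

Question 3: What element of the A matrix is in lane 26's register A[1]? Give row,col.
6,5

26: grp=6,tig=2
[1] (6+0,2*2+1+0) = (6,5)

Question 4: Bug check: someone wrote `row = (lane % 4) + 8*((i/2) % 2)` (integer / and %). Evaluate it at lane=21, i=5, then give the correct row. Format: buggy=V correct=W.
`(lane % 4) + 8*((i/2) % 2)`[21,5]⇒1
21: gr=5,th=1
[5] (5+0,1*2+1+8) = (5,11)
row: 1 vs 5

buggy=1 correct=5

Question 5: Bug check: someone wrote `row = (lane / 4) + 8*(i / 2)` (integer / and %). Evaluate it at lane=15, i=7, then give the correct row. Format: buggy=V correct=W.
`(lane / 4) + 8*(i / 2)`[15,7]→27
lane 15: G=3 (15/4), T=3 (15%4)
i=7: r=3+8=11, c=3*2+1+8=15
row: 27 vs 11

buggy=27 correct=11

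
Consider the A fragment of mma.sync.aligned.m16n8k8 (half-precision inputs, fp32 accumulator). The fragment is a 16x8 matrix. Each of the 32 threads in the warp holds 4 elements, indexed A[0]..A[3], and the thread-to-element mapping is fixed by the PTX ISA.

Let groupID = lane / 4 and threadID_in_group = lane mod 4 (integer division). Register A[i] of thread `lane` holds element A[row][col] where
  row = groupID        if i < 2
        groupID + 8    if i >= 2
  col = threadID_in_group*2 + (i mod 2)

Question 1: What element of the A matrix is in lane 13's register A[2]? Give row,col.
11,2

13: G=3,T=1
[2] (3+8,1*2+0) = (11,2)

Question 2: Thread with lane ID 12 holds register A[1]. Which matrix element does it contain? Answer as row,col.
lane 12: gr=3 (12/4), th=0 (12%4)
i=1: r=3+0=3, c=0*2+1=1

3,1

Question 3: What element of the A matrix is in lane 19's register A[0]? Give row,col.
4,6

19: grp=4,tig=3
[0] (4+0,3*2+0) = (4,6)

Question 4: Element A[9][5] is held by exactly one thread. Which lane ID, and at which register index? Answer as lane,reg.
6,3

r:9=>grp=1,rB=1  c:5=>tig=2,lo=1
L=1*4+2=6  i=1*2+1=3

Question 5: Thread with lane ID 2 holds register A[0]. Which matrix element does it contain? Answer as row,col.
0,4

L=2→G=2>>2=0, T=2&3=2
[0]→row 0+0=0  col 2·2+0=4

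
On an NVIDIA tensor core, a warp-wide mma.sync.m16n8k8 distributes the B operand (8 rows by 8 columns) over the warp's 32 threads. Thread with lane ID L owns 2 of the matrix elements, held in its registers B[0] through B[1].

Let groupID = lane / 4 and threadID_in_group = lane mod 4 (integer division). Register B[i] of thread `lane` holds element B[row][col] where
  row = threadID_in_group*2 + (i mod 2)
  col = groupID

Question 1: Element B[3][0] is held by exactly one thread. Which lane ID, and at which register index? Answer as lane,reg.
c: 0->gid=0  r: 3->tid=1,i&1=1
L=0*4+1=1  i=1=1

1,1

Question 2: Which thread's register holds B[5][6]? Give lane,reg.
26,1

c:6=>grp=6  r:5=>tig=2,lo=1
L=6*4+2=26  i=1=1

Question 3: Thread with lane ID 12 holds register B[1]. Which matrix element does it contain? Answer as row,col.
lane 12=>12/4=3, 12 mod 4=0
i=1  r:2·0+1=>1  c:3

1,3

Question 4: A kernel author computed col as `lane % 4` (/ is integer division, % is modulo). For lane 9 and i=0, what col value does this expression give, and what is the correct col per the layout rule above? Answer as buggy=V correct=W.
`lane % 4`[9,0]⇒1
L=9⇒gr=9>>2=2, th=9&3=1
[0]⇒row 1·2+0=2  col gr=2
col: 1 vs 2

buggy=1 correct=2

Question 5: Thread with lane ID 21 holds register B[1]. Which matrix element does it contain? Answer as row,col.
3,5

lane 21: gid=5 (21/4), tid=1 (21%4)
i=1: r=1*2+1=3, c=gid=5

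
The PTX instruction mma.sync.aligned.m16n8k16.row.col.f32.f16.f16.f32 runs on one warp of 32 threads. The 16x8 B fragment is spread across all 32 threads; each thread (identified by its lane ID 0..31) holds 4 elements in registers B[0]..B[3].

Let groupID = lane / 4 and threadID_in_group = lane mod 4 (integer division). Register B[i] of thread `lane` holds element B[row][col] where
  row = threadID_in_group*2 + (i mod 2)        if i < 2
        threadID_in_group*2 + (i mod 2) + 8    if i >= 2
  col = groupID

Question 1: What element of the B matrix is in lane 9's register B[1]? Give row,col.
lane 9: G=2 (9/4), T=1 (9%4)
i=1: r=1*2+1+0=3, c=G=2

3,2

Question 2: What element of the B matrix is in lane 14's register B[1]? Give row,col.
5,3

lane 14: g=3 (14/4), t=2 (14%4)
i=1: r=2*2+1+0=5, c=g=3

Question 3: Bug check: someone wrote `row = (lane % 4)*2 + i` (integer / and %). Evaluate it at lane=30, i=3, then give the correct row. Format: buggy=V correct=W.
buggy=7 correct=13

`(lane % 4)*2 + i`[30,3]->7
30: g=7,t=2
[3] (2*2+1+8,7) = (13,7)
row: 7 vs 13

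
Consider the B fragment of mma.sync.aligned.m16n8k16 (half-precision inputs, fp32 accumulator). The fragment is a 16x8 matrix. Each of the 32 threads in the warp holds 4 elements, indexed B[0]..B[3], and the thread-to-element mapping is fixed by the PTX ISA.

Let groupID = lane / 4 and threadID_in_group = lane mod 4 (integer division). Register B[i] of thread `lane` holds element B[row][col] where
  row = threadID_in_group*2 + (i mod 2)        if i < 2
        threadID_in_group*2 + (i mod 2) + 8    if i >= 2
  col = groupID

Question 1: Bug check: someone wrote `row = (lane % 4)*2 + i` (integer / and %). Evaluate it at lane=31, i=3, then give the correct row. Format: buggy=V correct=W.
buggy=9 correct=15

`(lane % 4)*2 + i`[31,3]=>9
lane 31: grp=7 (31/4), tig=3 (31%4)
i=3: r=3*2+1+8=15, c=grp=7
row: 9 vs 15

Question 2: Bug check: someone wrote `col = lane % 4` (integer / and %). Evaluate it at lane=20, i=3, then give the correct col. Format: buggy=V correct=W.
buggy=0 correct=5

`lane % 4`[20,3]→0
20: G=5,T=0
[3] (0*2+1+8,5) = (9,5)
col: 0 vs 5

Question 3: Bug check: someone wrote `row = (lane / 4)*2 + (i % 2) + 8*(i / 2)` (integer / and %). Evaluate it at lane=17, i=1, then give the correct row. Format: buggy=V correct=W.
`(lane / 4)*2 + (i % 2) + 8*(i / 2)`[17,1]=>9
lane 17: grp=4 (17/4), tig=1 (17%4)
i=1: r=1*2+1+0=3, c=grp=4
row: 9 vs 3

buggy=9 correct=3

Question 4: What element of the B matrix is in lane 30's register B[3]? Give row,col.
lane 30: G=7 (30/4), T=2 (30%4)
i=3: r=2*2+1+8=13, c=G=7

13,7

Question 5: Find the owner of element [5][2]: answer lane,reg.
c=2->g=2  r=5->rb=0,t=2,b0=1
L=2*4+2=10  i=0*2+1=1

10,1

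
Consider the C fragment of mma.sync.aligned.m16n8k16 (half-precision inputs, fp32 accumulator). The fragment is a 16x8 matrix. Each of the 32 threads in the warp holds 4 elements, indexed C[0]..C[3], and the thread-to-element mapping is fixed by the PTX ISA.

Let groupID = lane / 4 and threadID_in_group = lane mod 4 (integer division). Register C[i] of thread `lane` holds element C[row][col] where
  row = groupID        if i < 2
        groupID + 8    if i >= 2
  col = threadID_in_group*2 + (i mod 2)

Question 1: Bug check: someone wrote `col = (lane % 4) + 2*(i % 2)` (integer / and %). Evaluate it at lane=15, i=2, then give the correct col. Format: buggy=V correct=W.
buggy=3 correct=6

`(lane % 4) + 2*(i % 2)`[15,2]→3
lane 15→15/4=3, 15 mod 4=3
i=2  r:3+8→11  c:2·3+0→6
col: 3 vs 6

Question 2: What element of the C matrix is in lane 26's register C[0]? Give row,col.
6,4

26: G=6,T=2
[0] (6+0,2*2+0) = (6,4)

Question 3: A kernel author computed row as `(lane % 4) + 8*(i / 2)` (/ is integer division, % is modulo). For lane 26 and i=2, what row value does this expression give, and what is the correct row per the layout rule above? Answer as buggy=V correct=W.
buggy=10 correct=14

`(lane % 4) + 8*(i / 2)`[26,2]⇒10
26: gr=6,th=2
[2] (6+8,2*2+0) = (14,4)
row: 10 vs 14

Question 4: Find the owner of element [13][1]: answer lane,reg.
r:13=>grp=5,rB=1  c:1=>tig=0,lo=1
L=5*4+0=20  i=1*2+1=3

20,3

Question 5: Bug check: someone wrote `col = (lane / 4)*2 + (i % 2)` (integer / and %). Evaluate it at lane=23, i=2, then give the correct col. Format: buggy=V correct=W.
`(lane / 4)*2 + (i % 2)`[23,2]=>10
lane 23=>23/4=5, 23 mod 4=3
i=2  r:5+8=>13  c:2·3+0=>6
col: 10 vs 6

buggy=10 correct=6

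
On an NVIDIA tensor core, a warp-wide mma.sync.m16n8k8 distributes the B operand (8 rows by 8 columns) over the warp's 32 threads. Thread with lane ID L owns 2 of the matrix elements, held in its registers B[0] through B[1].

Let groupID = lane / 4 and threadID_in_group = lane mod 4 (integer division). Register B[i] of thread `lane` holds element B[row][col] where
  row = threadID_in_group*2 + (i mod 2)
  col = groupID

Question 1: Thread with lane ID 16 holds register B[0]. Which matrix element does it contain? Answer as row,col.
0,4

lane 16->16/4=4, 16 mod 4=0
i=0  r:2·0+0->0  c:4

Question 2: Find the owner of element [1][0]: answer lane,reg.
0,1

c=0⇒gr=0  r=1⇒th=0,odd=1
L=0*4+0=0  i=1=1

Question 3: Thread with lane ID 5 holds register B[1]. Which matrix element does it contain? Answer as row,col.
5: gr=1,th=1
[1] (1*2+1,1) = (3,1)

3,1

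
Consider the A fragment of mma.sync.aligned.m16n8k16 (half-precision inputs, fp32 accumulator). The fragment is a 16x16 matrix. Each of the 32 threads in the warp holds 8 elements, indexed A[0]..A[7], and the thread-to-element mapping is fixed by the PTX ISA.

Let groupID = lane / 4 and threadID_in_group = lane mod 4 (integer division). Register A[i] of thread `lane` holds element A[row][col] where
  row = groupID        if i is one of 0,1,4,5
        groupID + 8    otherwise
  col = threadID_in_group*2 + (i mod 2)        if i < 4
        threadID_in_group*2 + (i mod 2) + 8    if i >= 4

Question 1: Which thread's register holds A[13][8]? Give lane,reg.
r=13⇒gr=5,Rb=1  c=8⇒Cb=1,th=0,odd=0
L=5*4+0=20  i=1*4+1*2+0=6

20,6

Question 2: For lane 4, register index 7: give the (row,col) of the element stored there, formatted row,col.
4: G=1,T=0
[7] (1+8,0*2+1+8) = (9,9)

9,9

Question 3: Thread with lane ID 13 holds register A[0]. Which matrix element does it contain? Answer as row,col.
3,2

lane 13=>13/4=3, 13 mod 4=1
i=0  r:3+0=>3  c:2·1+0+0=>2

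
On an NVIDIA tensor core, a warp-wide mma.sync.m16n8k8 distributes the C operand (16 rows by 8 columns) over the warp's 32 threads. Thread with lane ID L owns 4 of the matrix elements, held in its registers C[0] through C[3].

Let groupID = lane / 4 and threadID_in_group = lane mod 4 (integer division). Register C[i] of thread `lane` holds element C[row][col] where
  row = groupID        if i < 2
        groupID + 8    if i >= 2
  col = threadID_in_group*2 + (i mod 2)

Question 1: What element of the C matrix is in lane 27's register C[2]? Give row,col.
L=27⇒gr=27>>2=6, th=27&3=3
[2]⇒row 6+8=14  col 3·2+0=6

14,6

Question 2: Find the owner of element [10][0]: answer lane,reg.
8,2

r=10⇒gr=2,Rb=1  c=0⇒th=0,odd=0
L=2*4+0=8  i=1*2+0=2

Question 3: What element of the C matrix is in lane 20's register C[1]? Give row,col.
5,1

lane 20→20/4=5, 20 mod 4=0
i=1  r:5+0→5  c:2·0+1→1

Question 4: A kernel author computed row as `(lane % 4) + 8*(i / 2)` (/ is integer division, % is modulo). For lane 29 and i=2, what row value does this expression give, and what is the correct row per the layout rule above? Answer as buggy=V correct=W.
`(lane % 4) + 8*(i / 2)`[29,2]→9
lane 29: G=7 (29/4), T=1 (29%4)
i=2: r=7+8=15, c=1*2+0=2
row: 9 vs 15

buggy=9 correct=15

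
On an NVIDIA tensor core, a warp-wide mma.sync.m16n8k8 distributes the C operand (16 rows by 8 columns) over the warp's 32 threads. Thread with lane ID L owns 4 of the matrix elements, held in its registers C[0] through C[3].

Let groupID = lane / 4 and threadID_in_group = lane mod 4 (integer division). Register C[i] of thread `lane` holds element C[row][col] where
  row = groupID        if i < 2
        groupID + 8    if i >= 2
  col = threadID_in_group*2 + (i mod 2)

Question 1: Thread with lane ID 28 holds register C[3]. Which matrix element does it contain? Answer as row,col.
15,1

lane 28=>28/4=7, 28 mod 4=0
i=3  r:7+8=>15  c:2·0+1=>1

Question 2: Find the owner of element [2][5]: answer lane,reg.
r: 2->gid=2,r8=0  c: 5->tid=2,i&1=1
L=2*4+2=10  i=0*2+1=1

10,1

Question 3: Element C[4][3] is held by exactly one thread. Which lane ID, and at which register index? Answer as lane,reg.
r:4=>grp=4,rB=0  c:3=>tig=1,lo=1
L=4*4+1=17  i=0*2+1=1

17,1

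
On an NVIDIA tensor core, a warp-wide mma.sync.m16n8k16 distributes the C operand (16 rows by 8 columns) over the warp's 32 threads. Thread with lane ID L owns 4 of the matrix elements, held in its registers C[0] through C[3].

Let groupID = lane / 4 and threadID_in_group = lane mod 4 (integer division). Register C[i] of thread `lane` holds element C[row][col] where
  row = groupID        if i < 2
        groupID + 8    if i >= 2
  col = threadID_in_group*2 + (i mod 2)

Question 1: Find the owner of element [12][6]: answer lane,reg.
19,2

r=12⇒gr=4,Rb=1  c=6⇒th=3,odd=0
L=4*4+3=19  i=1*2+0=2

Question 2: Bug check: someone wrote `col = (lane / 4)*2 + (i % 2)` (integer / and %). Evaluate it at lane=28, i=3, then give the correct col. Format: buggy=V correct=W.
buggy=15 correct=1

`(lane / 4)*2 + (i % 2)`[28,3]⇒15
lane 28⇒28/4=7, 28 mod 4=0
i=3  r:7+8⇒15  c:2·0+1⇒1
col: 15 vs 1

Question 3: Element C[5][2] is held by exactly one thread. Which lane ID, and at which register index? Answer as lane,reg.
21,0

r=5->g=5,rb=0  c=2->t=1,b0=0
L=5*4+1=21  i=0*2+0=0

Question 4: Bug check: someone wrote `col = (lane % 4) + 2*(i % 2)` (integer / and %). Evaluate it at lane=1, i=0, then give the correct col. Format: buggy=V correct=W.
`(lane % 4) + 2*(i % 2)`[1,0]->1
lane 1->1/4=0, 1 mod 4=1
i=0  r:0+0->0  c:2·1+0->2
col: 1 vs 2

buggy=1 correct=2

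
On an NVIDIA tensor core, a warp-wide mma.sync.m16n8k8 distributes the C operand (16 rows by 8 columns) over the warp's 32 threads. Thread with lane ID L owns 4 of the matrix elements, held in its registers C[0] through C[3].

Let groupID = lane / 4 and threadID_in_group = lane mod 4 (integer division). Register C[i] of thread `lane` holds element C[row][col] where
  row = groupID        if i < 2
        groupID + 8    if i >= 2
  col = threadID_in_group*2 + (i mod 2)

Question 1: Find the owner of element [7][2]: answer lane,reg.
r:7=>grp=7,rB=0  c:2=>tig=1,lo=0
L=7*4+1=29  i=0*2+0=0

29,0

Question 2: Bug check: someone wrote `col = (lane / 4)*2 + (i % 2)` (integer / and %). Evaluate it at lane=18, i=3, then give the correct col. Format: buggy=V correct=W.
buggy=9 correct=5

`(lane / 4)*2 + (i % 2)`[18,3]⇒9
lane 18⇒18/4=4, 18 mod 4=2
i=3  r:4+8⇒12  c:2·2+1⇒5
col: 9 vs 5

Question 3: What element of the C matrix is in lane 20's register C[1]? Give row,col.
20: gr=5,th=0
[1] (5+0,0*2+1) = (5,1)

5,1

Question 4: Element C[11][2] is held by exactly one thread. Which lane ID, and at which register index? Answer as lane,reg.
13,2

r:11=>grp=3,rB=1  c:2=>tig=1,lo=0
L=3*4+1=13  i=1*2+0=2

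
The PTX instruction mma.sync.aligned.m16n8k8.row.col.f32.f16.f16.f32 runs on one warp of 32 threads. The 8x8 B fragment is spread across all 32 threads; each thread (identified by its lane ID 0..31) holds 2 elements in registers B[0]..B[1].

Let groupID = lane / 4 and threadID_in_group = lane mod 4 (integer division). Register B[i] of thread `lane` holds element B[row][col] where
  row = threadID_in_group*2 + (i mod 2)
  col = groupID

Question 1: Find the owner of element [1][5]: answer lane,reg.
c: 5->gid=5  r: 1->tid=0,i&1=1
L=5*4+0=20  i=1=1

20,1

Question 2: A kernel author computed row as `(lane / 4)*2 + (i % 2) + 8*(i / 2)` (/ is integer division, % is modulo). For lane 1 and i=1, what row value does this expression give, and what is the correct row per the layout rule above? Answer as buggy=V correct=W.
buggy=1 correct=3

`(lane / 4)*2 + (i % 2) + 8*(i / 2)`[1,1]→1
lane 1→1/4=0, 1 mod 4=1
i=1  r:2·1+1→3  c:0
row: 1 vs 3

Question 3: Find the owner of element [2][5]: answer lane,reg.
c:5=>grp=5  r:2=>tig=1,lo=0
L=5*4+1=21  i=0=0

21,0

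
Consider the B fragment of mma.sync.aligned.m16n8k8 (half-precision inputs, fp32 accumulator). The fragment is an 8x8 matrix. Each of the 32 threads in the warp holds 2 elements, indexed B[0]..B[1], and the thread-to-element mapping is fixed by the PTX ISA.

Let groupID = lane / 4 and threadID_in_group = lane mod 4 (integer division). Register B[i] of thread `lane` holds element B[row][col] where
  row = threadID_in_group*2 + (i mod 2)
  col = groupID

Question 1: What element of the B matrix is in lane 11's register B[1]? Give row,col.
7,2

lane 11->11/4=2, 11 mod 4=3
i=1  r:2·3+1->7  c:2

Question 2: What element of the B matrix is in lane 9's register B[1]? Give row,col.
L=9->gid=9>>2=2, tid=9&3=1
[1]->row 1·2+1=3  col gid=2

3,2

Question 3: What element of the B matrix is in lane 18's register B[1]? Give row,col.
5,4

L=18→G=18>>2=4, T=18&3=2
[1]→row 2·2+1=5  col G=4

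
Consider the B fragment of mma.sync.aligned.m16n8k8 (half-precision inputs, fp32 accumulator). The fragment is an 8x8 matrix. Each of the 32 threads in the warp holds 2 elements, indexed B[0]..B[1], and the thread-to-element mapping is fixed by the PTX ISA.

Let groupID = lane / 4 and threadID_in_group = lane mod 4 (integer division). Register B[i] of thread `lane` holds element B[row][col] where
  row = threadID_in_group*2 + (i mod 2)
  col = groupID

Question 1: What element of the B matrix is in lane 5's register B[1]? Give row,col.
3,1

5: grp=1,tig=1
[1] (1*2+1,1) = (3,1)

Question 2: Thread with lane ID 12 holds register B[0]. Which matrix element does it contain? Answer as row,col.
12: gid=3,tid=0
[0] (0*2+0,3) = (0,3)

0,3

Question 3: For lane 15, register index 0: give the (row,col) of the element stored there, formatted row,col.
lane 15=>15/4=3, 15 mod 4=3
i=0  r:2·3+0=>6  c:3

6,3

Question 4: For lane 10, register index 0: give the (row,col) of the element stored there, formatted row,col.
L=10=>grp=10>>2=2, tig=10&3=2
[0]=>row 2·2+0=4  col grp=2

4,2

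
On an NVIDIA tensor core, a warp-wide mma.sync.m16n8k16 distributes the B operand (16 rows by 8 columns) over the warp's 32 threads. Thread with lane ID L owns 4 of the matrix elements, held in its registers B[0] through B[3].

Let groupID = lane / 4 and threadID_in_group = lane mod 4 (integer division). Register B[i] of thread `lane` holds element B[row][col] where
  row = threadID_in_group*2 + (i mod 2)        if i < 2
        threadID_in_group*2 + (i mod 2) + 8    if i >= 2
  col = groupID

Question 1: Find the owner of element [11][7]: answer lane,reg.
29,3

c:7=>grp=7  r:11=>rB=1,tig=1,lo=1
L=7*4+1=29  i=1*2+1=3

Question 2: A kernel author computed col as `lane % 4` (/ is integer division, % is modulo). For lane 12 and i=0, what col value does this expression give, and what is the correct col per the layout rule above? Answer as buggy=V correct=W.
`lane % 4`[12,0]⇒0
L=12⇒gr=12>>2=3, th=12&3=0
[0]⇒row 0·2+0+0=0  col gr=3
col: 0 vs 3

buggy=0 correct=3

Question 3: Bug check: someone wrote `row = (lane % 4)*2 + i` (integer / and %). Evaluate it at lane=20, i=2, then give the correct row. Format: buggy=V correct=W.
`(lane % 4)*2 + i`[20,2]->2
lane 20->20/4=5, 20 mod 4=0
i=2  r:2·0+0+8->8  c:5
row: 2 vs 8

buggy=2 correct=8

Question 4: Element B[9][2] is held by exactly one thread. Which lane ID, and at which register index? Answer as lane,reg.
c=2→G=2  r=9→rhi=1,T=0,p=1
L=2*4+0=8  i=1*2+1=3

8,3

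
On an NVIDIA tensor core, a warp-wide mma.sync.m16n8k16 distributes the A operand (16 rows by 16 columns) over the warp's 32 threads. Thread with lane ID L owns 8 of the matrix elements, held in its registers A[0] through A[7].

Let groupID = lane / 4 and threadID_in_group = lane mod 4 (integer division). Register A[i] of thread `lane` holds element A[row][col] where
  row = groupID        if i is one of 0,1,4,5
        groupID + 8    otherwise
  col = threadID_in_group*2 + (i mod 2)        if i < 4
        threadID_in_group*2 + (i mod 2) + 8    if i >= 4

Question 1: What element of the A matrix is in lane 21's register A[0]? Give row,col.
L=21->gid=21>>2=5, tid=21&3=1
[0]->row 5+0=5  col 1·2+0+0=2

5,2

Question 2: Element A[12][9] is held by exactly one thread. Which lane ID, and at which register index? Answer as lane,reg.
16,7

r:12=>grp=4,rB=1  c:9=>cB=1,tig=0,lo=1
L=4*4+0=16  i=1*4+1*2+1=7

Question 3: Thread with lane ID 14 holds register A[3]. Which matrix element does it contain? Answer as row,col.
11,5

lane 14: G=3 (14/4), T=2 (14%4)
i=3: r=3+8=11, c=2*2+1+0=5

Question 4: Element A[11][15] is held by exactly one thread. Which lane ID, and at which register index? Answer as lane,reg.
15,7

r=11→G=3,rhi=1  c=15→chi=1,T=3,p=1
L=3*4+3=15  i=1*4+1*2+1=7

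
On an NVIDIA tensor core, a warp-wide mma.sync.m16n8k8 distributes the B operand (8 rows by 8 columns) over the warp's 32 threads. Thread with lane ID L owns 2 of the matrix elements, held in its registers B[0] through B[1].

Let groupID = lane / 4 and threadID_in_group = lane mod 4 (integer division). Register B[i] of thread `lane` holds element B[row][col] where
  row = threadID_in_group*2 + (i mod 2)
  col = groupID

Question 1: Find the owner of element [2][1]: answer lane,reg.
c=1→G=1  r=2→T=1,p=0
L=1*4+1=5  i=0=0

5,0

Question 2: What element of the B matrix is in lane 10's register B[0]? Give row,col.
4,2

10: g=2,t=2
[0] (2*2+0,2) = (4,2)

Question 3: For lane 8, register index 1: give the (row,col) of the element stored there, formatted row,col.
lane 8->8/4=2, 8 mod 4=0
i=1  r:2·0+1->1  c:2

1,2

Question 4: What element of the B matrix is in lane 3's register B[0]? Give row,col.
lane 3->3/4=0, 3 mod 4=3
i=0  r:2·3+0->6  c:0

6,0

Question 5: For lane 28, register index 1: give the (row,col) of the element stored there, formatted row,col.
1,7

lane 28->28/4=7, 28 mod 4=0
i=1  r:2·0+1->1  c:7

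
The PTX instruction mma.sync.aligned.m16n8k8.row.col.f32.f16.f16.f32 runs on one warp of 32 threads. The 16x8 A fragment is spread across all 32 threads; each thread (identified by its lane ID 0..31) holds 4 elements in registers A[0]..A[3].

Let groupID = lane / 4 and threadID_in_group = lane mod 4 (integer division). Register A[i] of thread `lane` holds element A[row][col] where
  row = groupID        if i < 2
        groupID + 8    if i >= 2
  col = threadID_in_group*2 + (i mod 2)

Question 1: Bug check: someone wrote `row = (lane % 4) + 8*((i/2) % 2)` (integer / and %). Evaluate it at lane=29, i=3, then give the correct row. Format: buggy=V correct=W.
buggy=9 correct=15

`(lane % 4) + 8*((i/2) % 2)`[29,3]->9
29: gid=7,tid=1
[3] (7+8,1*2+1) = (15,3)
row: 9 vs 15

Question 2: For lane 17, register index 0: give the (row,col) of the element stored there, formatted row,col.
4,2

17: G=4,T=1
[0] (4+0,1*2+0) = (4,2)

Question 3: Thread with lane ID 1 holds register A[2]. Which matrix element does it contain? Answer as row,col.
lane 1→1/4=0, 1 mod 4=1
i=2  r:0+8→8  c:2·1+0→2

8,2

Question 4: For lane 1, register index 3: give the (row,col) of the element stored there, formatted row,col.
8,3

L=1=>grp=1>>2=0, tig=1&3=1
[3]=>row 0+8=8  col 1·2+1=3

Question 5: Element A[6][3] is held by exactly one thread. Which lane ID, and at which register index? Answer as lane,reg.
25,1

r=6⇒gr=6,Rb=0  c=3⇒th=1,odd=1
L=6*4+1=25  i=0*2+1=1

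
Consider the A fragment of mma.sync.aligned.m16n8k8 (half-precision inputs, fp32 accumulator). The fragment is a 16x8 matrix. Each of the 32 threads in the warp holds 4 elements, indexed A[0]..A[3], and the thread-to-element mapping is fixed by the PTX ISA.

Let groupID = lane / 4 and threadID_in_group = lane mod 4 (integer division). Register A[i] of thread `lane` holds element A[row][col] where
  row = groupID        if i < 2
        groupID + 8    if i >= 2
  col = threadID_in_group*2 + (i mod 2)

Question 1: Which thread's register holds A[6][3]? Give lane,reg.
25,1

r=6⇒gr=6,Rb=0  c=3⇒th=1,odd=1
L=6*4+1=25  i=0*2+1=1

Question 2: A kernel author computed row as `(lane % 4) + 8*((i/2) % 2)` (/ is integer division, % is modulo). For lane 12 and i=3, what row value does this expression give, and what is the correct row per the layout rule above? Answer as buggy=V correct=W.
`(lane % 4) + 8*((i/2) % 2)`[12,3]→8
L=12→G=12>>2=3, T=12&3=0
[3]→row 3+8=11  col 0·2+1=1
row: 8 vs 11

buggy=8 correct=11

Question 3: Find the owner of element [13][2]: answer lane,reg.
r=13⇒gr=5,Rb=1  c=2⇒th=1,odd=0
L=5*4+1=21  i=1*2+0=2

21,2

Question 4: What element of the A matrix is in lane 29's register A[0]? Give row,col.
7,2

lane 29: g=7 (29/4), t=1 (29%4)
i=0: r=7+0=7, c=1*2+0=2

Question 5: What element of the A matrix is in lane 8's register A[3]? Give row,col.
lane 8->8/4=2, 8 mod 4=0
i=3  r:2+8->10  c:2·0+1->1

10,1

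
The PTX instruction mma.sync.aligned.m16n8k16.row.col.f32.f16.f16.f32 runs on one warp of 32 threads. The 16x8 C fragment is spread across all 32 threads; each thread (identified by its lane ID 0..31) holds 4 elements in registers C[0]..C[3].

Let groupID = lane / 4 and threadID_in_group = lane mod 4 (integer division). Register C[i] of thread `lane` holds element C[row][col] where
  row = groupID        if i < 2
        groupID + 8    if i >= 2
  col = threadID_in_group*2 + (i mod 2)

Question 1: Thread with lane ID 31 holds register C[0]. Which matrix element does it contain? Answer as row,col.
31: gr=7,th=3
[0] (7+0,3*2+0) = (7,6)

7,6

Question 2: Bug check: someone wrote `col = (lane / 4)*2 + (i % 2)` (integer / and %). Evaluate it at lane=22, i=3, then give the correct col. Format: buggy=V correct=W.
`(lane / 4)*2 + (i % 2)`[22,3]->11
22: g=5,t=2
[3] (5+8,2*2+1) = (13,5)
col: 11 vs 5

buggy=11 correct=5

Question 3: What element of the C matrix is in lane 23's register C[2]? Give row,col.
13,6

lane 23->23/4=5, 23 mod 4=3
i=2  r:5+8->13  c:2·3+0->6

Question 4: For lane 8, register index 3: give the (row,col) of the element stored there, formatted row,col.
10,1

lane 8: gid=2 (8/4), tid=0 (8%4)
i=3: r=2+8=10, c=0*2+1=1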